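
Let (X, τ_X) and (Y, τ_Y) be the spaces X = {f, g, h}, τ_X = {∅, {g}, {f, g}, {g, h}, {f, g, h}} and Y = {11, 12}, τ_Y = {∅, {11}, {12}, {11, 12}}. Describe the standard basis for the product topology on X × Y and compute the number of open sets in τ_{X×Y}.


Basis B = {∅ × ∅, {g} × {11}, {g} × {12}, {f, g} × {11}, {f, g} × {12}, {g} × {11, 12}, {g, h} × {11}, {g, h} × {12}, {f, g, h} × {11}, {f, g, h} × {12}, {f, g} × {11, 12}, {g, h} × {11, 12}, {f, g, h} × {11, 12}}; |τ_{X×Y}| = 25.

Enumerate products U × V with U ∈ τ_X, V ∈ τ_Y (deduplicated):
  ∅ × ∅ = {} (∅)
  {g} × {11} = {(g,11)}
  {g} × {12} = {(g,12)}
  {f, g} × {11} = {(f,11), (g,11)}
  {f, g} × {12} = {(f,12), (g,12)}
  {g} × {11, 12} = {(g,11), (g,12)}
  {g, h} × {11} = {(g,11), (h,11)}
  {g, h} × {12} = {(g,12), (h,12)}
  {f, g, h} × {11} = {(f,11), (g,11), (h,11)}
  {f, g, h} × {12} = {(f,12), (g,12), (h,12)}
  {f, g} × {11, 12} = {(f,11), (f,12), (g,11), (g,12)}
  {g, h} × {11, 12} = {(g,11), (g,12), (h,11), (h,12)}
  {f, g, h} × {11, 12} = {(f,11), (f,12), (g,11), (g,12), (h,11), (h,12)}
These 13 distinct sets form the basis B.
Close under arbitrary unions to get τ_{X×Y}; counting gives |τ_{X×Y}| = 25.


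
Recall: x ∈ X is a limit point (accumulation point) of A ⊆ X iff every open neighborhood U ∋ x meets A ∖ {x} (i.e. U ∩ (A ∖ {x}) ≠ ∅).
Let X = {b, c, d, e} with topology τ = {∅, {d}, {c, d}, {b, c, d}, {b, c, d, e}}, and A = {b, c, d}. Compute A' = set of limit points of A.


A' = {b, c, e}

For each x ∈ X, list the open sets U ∈ τ with x ∈ U, then check whether U ∩ (A ∖ {x}) ≠ ∅ for every such U.
  x = b: opens ∋ x are {b, c, d}, {b, c, d, e}; each meets A ∖ {b}, so x IS a limit point.
  x = c: opens ∋ x are {c, d}, {b, c, d}, {b, c, d, e}; each meets A ∖ {c}, so x IS a limit point.
  x = d: open {d} ∋ x has {d} ∩ (A ∖ {d}) = ∅, so x is NOT a limit point.
  x = e: opens ∋ x are {b, c, d, e}; each meets A ∖ {e}, so x IS a limit point.
Collecting: A' = {b, c, e}.


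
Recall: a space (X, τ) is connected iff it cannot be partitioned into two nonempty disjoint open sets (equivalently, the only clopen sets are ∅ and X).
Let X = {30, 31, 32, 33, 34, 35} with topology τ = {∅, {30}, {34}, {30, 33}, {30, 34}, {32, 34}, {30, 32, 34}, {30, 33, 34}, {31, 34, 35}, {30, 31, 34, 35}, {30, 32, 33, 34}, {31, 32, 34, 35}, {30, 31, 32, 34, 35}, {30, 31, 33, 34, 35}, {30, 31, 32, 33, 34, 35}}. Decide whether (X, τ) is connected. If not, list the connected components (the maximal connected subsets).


(X, τ) is disconnected; components = [{30, 33}, {31, 32, 34, 35}].

Find clopen sets (U ∈ τ with X ∖ U ∈ τ):
  U = ∅, X ∖ U = {30, 31, 32, 33, 34, 35} — both open, so U is clopen.
  U = {30, 33}, X ∖ U = {31, 32, 34, 35} — both open, so U is clopen.
  U = {31, 32, 34, 35}, X ∖ U = {30, 33} — both open, so U is clopen.
  U = {30, 31, 32, 33, 34, 35}, X ∖ U = ∅ — both open, so U is clopen.
Nontrivial clopen(s) exist: e.g. {30, 33}. So (X, τ) is disconnected.
Compute connected components by grouping points that agree on all clopens:
  component: {30, 33}
  component: {31, 32, 34, 35}


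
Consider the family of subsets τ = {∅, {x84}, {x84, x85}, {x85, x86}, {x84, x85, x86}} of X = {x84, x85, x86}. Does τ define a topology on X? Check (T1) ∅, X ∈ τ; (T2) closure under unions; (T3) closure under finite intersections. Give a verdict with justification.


τ is NOT a topology on X.

Axiom (T1): ∅ ∈ τ? Yes; X ∈ τ? Yes.
Axiom (T2/T3): check pairwise unions and intersections of members of τ.
Counterexample for (T3): {x84, x85} ∩ {x85, x86} = {x85} ∉ τ. Therefore τ is NOT a topology.


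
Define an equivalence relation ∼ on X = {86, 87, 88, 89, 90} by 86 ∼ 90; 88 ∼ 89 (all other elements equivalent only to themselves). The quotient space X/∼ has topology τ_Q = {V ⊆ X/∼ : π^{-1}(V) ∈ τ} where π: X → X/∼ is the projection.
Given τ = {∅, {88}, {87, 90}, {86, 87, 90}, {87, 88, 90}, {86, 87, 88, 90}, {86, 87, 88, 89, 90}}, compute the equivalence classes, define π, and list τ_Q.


X/∼ = {[86=90], [87], [88=89]}; |τ_Q| = 3.

Equivalence classes: [86=90], [87], [88=89].
Quotient map π: X → X/∼ sends 86 ↦ [86=90], 87 ↦ [87], 88 ↦ [88=89], 89 ↦ [88=89], 90 ↦ [86=90].
For each subset V ⊆ X/∼, compute π^{-1}(V) ⊆ X and check whether π^{-1}(V) ∈ τ. V is open in τ_Q iff π^{-1}(V) ∈ τ.
  V = {}: π^{-1}(V) = ∅ ∈ τ ✓.
  V = {[86=90]}: π^{-1}(V) = {86, 90} ∉ τ ✗.
  V = {[87]}: π^{-1}(V) = {87} ∉ τ ✗.
  V = {[86=90], [87]}: π^{-1}(V) = {86, 87, 90} ∈ τ ✓.
  V = {[88=89]}: π^{-1}(V) = {88, 89} ∉ τ ✗.
  V = {[86=90], [88=89]}: π^{-1}(V) = {86, 88, 89, 90} ∉ τ ✗.
  V = {[87], [88=89]}: π^{-1}(V) = {87, 88, 89} ∉ τ ✗.
  V = {[86=90], [87], [88=89]}: π^{-1}(V) = {86, 87, 88, 89, 90} ∈ τ ✓.
Open sets in the quotient: τ_Q = {{}, {[86=90], [87]}, {[86=90], [87], [88=89]}} (3 elements).


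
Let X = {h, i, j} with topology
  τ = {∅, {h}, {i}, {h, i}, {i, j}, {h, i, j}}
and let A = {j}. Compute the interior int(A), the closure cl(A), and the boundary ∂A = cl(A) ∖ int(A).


int(A) = ∅, cl(A) = {j}, ∂A = {j}.

Closed sets in (X, τ) are complements of opens:
  closed(X, τ) = {∅, {h}, {j}, {h, j}, {i, j}, {h, i, j}}.
int(A) = ⋃ {U ∈ τ : U ⊆ A}. Opens contained in A: ∅.
Taking the union of these: int(A) = ∅.
cl(A) = ⋂ {C closed : A ⊆ C}. Closed sets containing A: {j}, {h, j}, {i, j}, {h, i, j}.
Intersecting these: cl(A) = {j}.
∂A = cl(A) ∖ int(A) = {j} ∖ ∅ = {j}.


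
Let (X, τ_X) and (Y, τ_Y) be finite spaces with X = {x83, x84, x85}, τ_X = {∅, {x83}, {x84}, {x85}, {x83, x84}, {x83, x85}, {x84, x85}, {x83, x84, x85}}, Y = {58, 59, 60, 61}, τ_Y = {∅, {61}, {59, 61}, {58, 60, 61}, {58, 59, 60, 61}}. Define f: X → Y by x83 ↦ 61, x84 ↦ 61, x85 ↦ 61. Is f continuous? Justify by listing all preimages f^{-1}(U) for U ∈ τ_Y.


f IS continuous.

Compute f^{-1}(U) for each U ∈ τ_Y:
  U = ∅: f^{-1}(U) = ∅ ∈ τ_X ✓.
  U = {61}: f^{-1}(U) = {x83, x84, x85} ∈ τ_X ✓.
  U = {59, 61}: f^{-1}(U) = {x83, x84, x85} ∈ τ_X ✓.
  U = {58, 60, 61}: f^{-1}(U) = {x83, x84, x85} ∈ τ_X ✓.
  U = {58, 59, 60, 61}: f^{-1}(U) = {x83, x84, x85} ∈ τ_X ✓.
Every preimage lies in τ_X, so f IS continuous.


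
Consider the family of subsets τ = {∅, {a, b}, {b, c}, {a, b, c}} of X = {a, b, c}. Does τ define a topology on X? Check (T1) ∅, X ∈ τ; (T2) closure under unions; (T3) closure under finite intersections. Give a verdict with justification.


τ is NOT a topology on X.

Axiom (T1): ∅ ∈ τ? Yes; X ∈ τ? Yes.
Axiom (T2/T3): check pairwise unions and intersections of members of τ.
Counterexample for (T3): {a, b} ∩ {b, c} = {b} ∉ τ. Therefore τ is NOT a topology.


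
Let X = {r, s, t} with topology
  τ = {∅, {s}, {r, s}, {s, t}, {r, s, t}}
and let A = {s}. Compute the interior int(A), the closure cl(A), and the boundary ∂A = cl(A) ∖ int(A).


int(A) = {s}, cl(A) = {r, s, t}, ∂A = {r, t}.

Closed sets in (X, τ) are complements of opens:
  closed(X, τ) = {∅, {r}, {t}, {r, t}, {r, s, t}}.
int(A) = ⋃ {U ∈ τ : U ⊆ A}. Opens contained in A: ∅, {s}.
Taking the union of these: int(A) = {s}.
cl(A) = ⋂ {C closed : A ⊆ C}. Closed sets containing A: {r, s, t}.
Intersecting these: cl(A) = {r, s, t}.
∂A = cl(A) ∖ int(A) = {r, s, t} ∖ {s} = {r, t}.


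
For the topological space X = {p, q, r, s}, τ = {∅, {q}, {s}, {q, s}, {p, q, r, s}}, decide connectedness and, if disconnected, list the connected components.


(X, τ) is connected.

Find clopen sets (U ∈ τ with X ∖ U ∈ τ):
  U = ∅, X ∖ U = {p, q, r, s} — both open, so U is clopen.
  U = {p, q, r, s}, X ∖ U = ∅ — both open, so U is clopen.
Only trivial clopens (∅ and X) exist, so (X, τ) is connected.
Compute connected components by grouping points that agree on all clopens:
  component: {p, q, r, s}


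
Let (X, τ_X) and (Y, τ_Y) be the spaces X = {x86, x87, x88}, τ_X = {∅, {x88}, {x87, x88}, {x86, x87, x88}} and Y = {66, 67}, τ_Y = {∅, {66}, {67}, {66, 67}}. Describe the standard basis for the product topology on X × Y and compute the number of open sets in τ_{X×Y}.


Basis B = {∅ × ∅, {x88} × {66}, {x88} × {67}, {x87, x88} × {66}, {x87, x88} × {67}, {x88} × {66, 67}, {x86, x87, x88} × {66}, {x86, x87, x88} × {67}, {x87, x88} × {66, 67}, {x86, x87, x88} × {66, 67}}; |τ_{X×Y}| = 16.

Enumerate products U × V with U ∈ τ_X, V ∈ τ_Y (deduplicated):
  ∅ × ∅ = {} (∅)
  {x88} × {66} = {(x88,66)}
  {x88} × {67} = {(x88,67)}
  {x87, x88} × {66} = {(x87,66), (x88,66)}
  {x87, x88} × {67} = {(x87,67), (x88,67)}
  {x88} × {66, 67} = {(x88,66), (x88,67)}
  {x86, x87, x88} × {66} = {(x86,66), (x87,66), (x88,66)}
  {x86, x87, x88} × {67} = {(x86,67), (x87,67), (x88,67)}
  {x87, x88} × {66, 67} = {(x87,66), (x87,67), (x88,66), (x88,67)}
  {x86, x87, x88} × {66, 67} = {(x86,66), (x86,67), (x87,66), (x87,67), (x88,66), (x88,67)}
These 10 distinct sets form the basis B.
Close under arbitrary unions to get τ_{X×Y}; counting gives |τ_{X×Y}| = 16.


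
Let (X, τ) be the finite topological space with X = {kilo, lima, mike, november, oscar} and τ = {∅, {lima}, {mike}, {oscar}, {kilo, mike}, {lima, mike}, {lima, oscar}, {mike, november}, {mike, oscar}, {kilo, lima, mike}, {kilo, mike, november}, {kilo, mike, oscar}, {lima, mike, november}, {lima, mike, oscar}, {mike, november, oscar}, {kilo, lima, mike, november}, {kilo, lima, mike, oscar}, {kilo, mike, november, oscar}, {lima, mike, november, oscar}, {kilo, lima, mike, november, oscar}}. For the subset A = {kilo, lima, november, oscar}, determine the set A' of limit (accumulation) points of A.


A' = ∅

For each x ∈ X, list the open sets U ∈ τ with x ∈ U, then check whether U ∩ (A ∖ {x}) ≠ ∅ for every such U.
  x = kilo: open {kilo, mike} ∋ x has {kilo, mike} ∩ (A ∖ {kilo}) = ∅, so x is NOT a limit point.
  x = lima: open {lima} ∋ x has {lima} ∩ (A ∖ {lima}) = ∅, so x is NOT a limit point.
  x = mike: open {mike} ∋ x has {mike} ∩ (A ∖ {mike}) = ∅, so x is NOT a limit point.
  x = november: open {mike, november} ∋ x has {mike, november} ∩ (A ∖ {november}) = ∅, so x is NOT a limit point.
  x = oscar: open {oscar} ∋ x has {oscar} ∩ (A ∖ {oscar}) = ∅, so x is NOT a limit point.
Collecting: A' = ∅.


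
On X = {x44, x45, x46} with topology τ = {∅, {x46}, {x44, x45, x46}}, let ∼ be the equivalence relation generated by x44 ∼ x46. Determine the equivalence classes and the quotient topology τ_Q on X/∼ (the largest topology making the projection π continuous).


X/∼ = {[x44=x46], [x45]}; |τ_Q| = 2.

Equivalence classes: [x44=x46], [x45].
Quotient map π: X → X/∼ sends x44 ↦ [x44=x46], x45 ↦ [x45], x46 ↦ [x44=x46].
For each subset V ⊆ X/∼, compute π^{-1}(V) ⊆ X and check whether π^{-1}(V) ∈ τ. V is open in τ_Q iff π^{-1}(V) ∈ τ.
  V = {}: π^{-1}(V) = ∅ ∈ τ ✓.
  V = {[x44=x46]}: π^{-1}(V) = {x44, x46} ∉ τ ✗.
  V = {[x45]}: π^{-1}(V) = {x45} ∉ τ ✗.
  V = {[x44=x46], [x45]}: π^{-1}(V) = {x44, x45, x46} ∈ τ ✓.
Open sets in the quotient: τ_Q = {{}, {[x44=x46], [x45]}} (2 elements).


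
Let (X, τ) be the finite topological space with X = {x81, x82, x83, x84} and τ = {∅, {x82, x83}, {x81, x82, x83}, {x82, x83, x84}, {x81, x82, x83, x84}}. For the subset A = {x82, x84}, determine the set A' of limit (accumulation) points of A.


A' = {x81, x83, x84}

For each x ∈ X, list the open sets U ∈ τ with x ∈ U, then check whether U ∩ (A ∖ {x}) ≠ ∅ for every such U.
  x = x81: opens ∋ x are {x81, x82, x83}, {x81, x82, x83, x84}; each meets A ∖ {x81}, so x IS a limit point.
  x = x82: open {x82, x83} ∋ x has {x82, x83} ∩ (A ∖ {x82}) = ∅, so x is NOT a limit point.
  x = x83: opens ∋ x are {x82, x83}, {x81, x82, x83}, {x82, x83, x84}, {x81, x82, x83, x84}; each meets A ∖ {x83}, so x IS a limit point.
  x = x84: opens ∋ x are {x82, x83, x84}, {x81, x82, x83, x84}; each meets A ∖ {x84}, so x IS a limit point.
Collecting: A' = {x81, x83, x84}.


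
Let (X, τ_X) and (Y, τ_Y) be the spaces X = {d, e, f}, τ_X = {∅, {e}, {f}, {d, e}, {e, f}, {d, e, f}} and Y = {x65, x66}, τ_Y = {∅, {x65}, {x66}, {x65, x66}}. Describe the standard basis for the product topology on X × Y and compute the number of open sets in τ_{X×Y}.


Basis B = {∅ × ∅, {e} × {x65}, {e} × {x66}, {f} × {x65}, {f} × {x66}, {d, e} × {x65}, {d, e} × {x66}, {e} × {x65, x66}, {e, f} × {x65}, {e, f} × {x66}, {f} × {x65, x66}, {d, e, f} × {x65}, {d, e, f} × {x66}, {d, e} × {x65, x66}, {e, f} × {x65, x66}, {d, e, f} × {x65, x66}}; |τ_{X×Y}| = 36.

Enumerate products U × V with U ∈ τ_X, V ∈ τ_Y (deduplicated):
  ∅ × ∅ = {} (∅)
  {e} × {x65} = {(e,x65)}
  {e} × {x66} = {(e,x66)}
  {f} × {x65} = {(f,x65)}
  {f} × {x66} = {(f,x66)}
  {d, e} × {x65} = {(d,x65), (e,x65)}
  {d, e} × {x66} = {(d,x66), (e,x66)}
  {e} × {x65, x66} = {(e,x65), (e,x66)}
  {e, f} × {x65} = {(e,x65), (f,x65)}
  {e, f} × {x66} = {(e,x66), (f,x66)}
  {f} × {x65, x66} = {(f,x65), (f,x66)}
  {d, e, f} × {x65} = {(d,x65), (e,x65), (f,x65)}
  {d, e, f} × {x66} = {(d,x66), (e,x66), (f,x66)}
  {d, e} × {x65, x66} = {(d,x65), (d,x66), (e,x65), (e,x66)}
  {e, f} × {x65, x66} = {(e,x65), (e,x66), (f,x65), (f,x66)}
  {d, e, f} × {x65, x66} = {(d,x65), (d,x66), (e,x65), (e,x66), (f,x65), (f,x66)}
These 16 distinct sets form the basis B.
Close under arbitrary unions to get τ_{X×Y}; counting gives |τ_{X×Y}| = 36.


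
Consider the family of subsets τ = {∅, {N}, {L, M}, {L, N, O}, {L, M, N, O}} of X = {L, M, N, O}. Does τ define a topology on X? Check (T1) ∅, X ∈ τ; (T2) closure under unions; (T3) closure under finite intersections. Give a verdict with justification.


τ is NOT a topology on X.

Axiom (T1): ∅ ∈ τ? Yes; X ∈ τ? Yes.
Axiom (T2/T3): check pairwise unions and intersections of members of τ.
Counterexample for (T2): {N} ∪ {L, M} = {L, M, N} ∉ τ. Therefore τ is NOT a topology.


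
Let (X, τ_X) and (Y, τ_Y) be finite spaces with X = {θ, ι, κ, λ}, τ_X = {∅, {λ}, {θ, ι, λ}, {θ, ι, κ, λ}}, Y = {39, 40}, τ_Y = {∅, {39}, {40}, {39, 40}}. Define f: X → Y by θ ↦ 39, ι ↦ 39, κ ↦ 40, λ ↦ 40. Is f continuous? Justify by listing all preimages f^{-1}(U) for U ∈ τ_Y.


f is NOT continuous.

Compute f^{-1}(U) for each U ∈ τ_Y:
  U = ∅: f^{-1}(U) = ∅ ∈ τ_X ✓.
  U = {39}: f^{-1}(U) = {θ, ι} ∉ τ_X ✗.
  U = {40}: f^{-1}(U) = {κ, λ} ∉ τ_X ✗.
  U = {39, 40}: f^{-1}(U) = {θ, ι, κ, λ} ∈ τ_X ✓.
Found U = {39} with f^{-1}(U) = {θ, ι} not in τ_X. Therefore f is NOT continuous.


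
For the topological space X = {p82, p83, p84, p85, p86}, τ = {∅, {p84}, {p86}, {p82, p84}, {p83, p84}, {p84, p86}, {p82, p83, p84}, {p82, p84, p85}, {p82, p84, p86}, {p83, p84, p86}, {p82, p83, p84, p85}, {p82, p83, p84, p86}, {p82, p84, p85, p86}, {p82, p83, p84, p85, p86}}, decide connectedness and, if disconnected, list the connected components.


(X, τ) is disconnected; components = [{p86}, {p82, p83, p84, p85}].

Find clopen sets (U ∈ τ with X ∖ U ∈ τ):
  U = ∅, X ∖ U = {p82, p83, p84, p85, p86} — both open, so U is clopen.
  U = {p86}, X ∖ U = {p82, p83, p84, p85} — both open, so U is clopen.
  U = {p82, p83, p84, p85}, X ∖ U = {p86} — both open, so U is clopen.
  U = {p82, p83, p84, p85, p86}, X ∖ U = ∅ — both open, so U is clopen.
Nontrivial clopen(s) exist: e.g. {p82, p83, p84, p85}. So (X, τ) is disconnected.
Compute connected components by grouping points that agree on all clopens:
  component: {p86}
  component: {p82, p83, p84, p85}


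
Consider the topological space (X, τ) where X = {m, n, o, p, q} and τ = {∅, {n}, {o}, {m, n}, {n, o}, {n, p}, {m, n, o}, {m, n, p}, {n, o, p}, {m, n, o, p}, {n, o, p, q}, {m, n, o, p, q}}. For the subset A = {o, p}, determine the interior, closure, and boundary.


int(A) = {o}, cl(A) = {o, p, q}, ∂A = {p, q}.

Closed sets in (X, τ) are complements of opens:
  closed(X, τ) = {∅, {m}, {q}, {m, q}, {o, q}, {p, q}, {m, o, q}, {m, p, q}, {o, p, q}, {m, n, p, q}, {m, o, p, q}, {m, n, o, p, q}}.
int(A) = ⋃ {U ∈ τ : U ⊆ A}. Opens contained in A: ∅, {o}.
Taking the union of these: int(A) = {o}.
cl(A) = ⋂ {C closed : A ⊆ C}. Closed sets containing A: {o, p, q}, {m, o, p, q}, {m, n, o, p, q}.
Intersecting these: cl(A) = {o, p, q}.
∂A = cl(A) ∖ int(A) = {o, p, q} ∖ {o} = {p, q}.


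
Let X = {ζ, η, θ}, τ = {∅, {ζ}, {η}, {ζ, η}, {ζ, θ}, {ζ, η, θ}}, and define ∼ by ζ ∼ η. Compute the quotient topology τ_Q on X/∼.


X/∼ = {[ζ=η], [θ]}; |τ_Q| = 3.

Equivalence classes: [ζ=η], [θ].
Quotient map π: X → X/∼ sends ζ ↦ [ζ=η], η ↦ [ζ=η], θ ↦ [θ].
For each subset V ⊆ X/∼, compute π^{-1}(V) ⊆ X and check whether π^{-1}(V) ∈ τ. V is open in τ_Q iff π^{-1}(V) ∈ τ.
  V = {}: π^{-1}(V) = ∅ ∈ τ ✓.
  V = {[ζ=η]}: π^{-1}(V) = {ζ, η} ∈ τ ✓.
  V = {[θ]}: π^{-1}(V) = {θ} ∉ τ ✗.
  V = {[ζ=η], [θ]}: π^{-1}(V) = {ζ, η, θ} ∈ τ ✓.
Open sets in the quotient: τ_Q = {{}, {[ζ=η]}, {[ζ=η], [θ]}} (3 elements).


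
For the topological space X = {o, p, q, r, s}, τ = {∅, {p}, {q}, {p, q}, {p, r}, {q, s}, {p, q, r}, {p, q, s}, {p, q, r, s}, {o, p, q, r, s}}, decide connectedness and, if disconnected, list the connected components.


(X, τ) is connected.

Find clopen sets (U ∈ τ with X ∖ U ∈ τ):
  U = ∅, X ∖ U = {o, p, q, r, s} — both open, so U is clopen.
  U = {o, p, q, r, s}, X ∖ U = ∅ — both open, so U is clopen.
Only trivial clopens (∅ and X) exist, so (X, τ) is connected.
Compute connected components by grouping points that agree on all clopens:
  component: {o, p, q, r, s}


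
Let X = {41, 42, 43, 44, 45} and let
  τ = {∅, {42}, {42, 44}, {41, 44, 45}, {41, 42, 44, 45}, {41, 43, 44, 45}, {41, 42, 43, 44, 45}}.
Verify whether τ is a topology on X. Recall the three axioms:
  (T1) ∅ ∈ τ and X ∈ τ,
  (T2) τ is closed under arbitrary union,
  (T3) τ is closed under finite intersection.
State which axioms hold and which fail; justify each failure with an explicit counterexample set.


τ is NOT a topology on X.

Axiom (T1): ∅ ∈ τ? Yes; X ∈ τ? Yes.
Axiom (T2/T3): check pairwise unions and intersections of members of τ.
Counterexample for (T3): {42, 44} ∩ {41, 44, 45} = {44} ∉ τ. Therefore τ is NOT a topology.


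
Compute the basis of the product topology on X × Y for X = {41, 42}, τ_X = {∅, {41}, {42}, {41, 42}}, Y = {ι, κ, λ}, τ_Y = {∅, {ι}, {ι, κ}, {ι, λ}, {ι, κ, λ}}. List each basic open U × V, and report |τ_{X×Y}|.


Basis B = {∅ × ∅, {41} × {ι}, {42} × {ι}, {41} × {ι, κ}, {41} × {ι, λ}, {41, 42} × {ι}, {42} × {ι, κ}, {42} × {ι, λ}, {41} × {ι, κ, λ}, {42} × {ι, κ, λ}, {41, 42} × {ι, κ}, {41, 42} × {ι, λ}, {41, 42} × {ι, κ, λ}}; |τ_{X×Y}| = 25.

Enumerate products U × V with U ∈ τ_X, V ∈ τ_Y (deduplicated):
  ∅ × ∅ = {} (∅)
  {41} × {ι} = {(41,ι)}
  {42} × {ι} = {(42,ι)}
  {41} × {ι, κ} = {(41,ι), (41,κ)}
  {41} × {ι, λ} = {(41,ι), (41,λ)}
  {41, 42} × {ι} = {(41,ι), (42,ι)}
  {42} × {ι, κ} = {(42,ι), (42,κ)}
  {42} × {ι, λ} = {(42,ι), (42,λ)}
  {41} × {ι, κ, λ} = {(41,ι), (41,κ), (41,λ)}
  {42} × {ι, κ, λ} = {(42,ι), (42,κ), (42,λ)}
  {41, 42} × {ι, κ} = {(41,ι), (41,κ), (42,ι), (42,κ)}
  {41, 42} × {ι, λ} = {(41,ι), (41,λ), (42,ι), (42,λ)}
  {41, 42} × {ι, κ, λ} = {(41,ι), (41,κ), (41,λ), (42,ι), (42,κ), (42,λ)}
These 13 distinct sets form the basis B.
Close under arbitrary unions to get τ_{X×Y}; counting gives |τ_{X×Y}| = 25.


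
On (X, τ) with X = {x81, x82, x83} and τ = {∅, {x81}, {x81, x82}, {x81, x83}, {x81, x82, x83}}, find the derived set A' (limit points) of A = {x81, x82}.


A' = {x82, x83}

For each x ∈ X, list the open sets U ∈ τ with x ∈ U, then check whether U ∩ (A ∖ {x}) ≠ ∅ for every such U.
  x = x81: open {x81} ∋ x has {x81} ∩ (A ∖ {x81}) = ∅, so x is NOT a limit point.
  x = x82: opens ∋ x are {x81, x82}, {x81, x82, x83}; each meets A ∖ {x82}, so x IS a limit point.
  x = x83: opens ∋ x are {x81, x83}, {x81, x82, x83}; each meets A ∖ {x83}, so x IS a limit point.
Collecting: A' = {x82, x83}.


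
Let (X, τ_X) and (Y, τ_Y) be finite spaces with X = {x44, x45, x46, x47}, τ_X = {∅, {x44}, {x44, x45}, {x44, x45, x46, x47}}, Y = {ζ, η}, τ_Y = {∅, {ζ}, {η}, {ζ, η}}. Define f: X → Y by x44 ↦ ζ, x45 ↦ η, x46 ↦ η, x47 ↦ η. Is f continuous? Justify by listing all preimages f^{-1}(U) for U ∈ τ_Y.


f is NOT continuous.

Compute f^{-1}(U) for each U ∈ τ_Y:
  U = ∅: f^{-1}(U) = ∅ ∈ τ_X ✓.
  U = {ζ}: f^{-1}(U) = {x44} ∈ τ_X ✓.
  U = {η}: f^{-1}(U) = {x45, x46, x47} ∉ τ_X ✗.
  U = {ζ, η}: f^{-1}(U) = {x44, x45, x46, x47} ∈ τ_X ✓.
Found U = {η} with f^{-1}(U) = {x45, x46, x47} not in τ_X. Therefore f is NOT continuous.


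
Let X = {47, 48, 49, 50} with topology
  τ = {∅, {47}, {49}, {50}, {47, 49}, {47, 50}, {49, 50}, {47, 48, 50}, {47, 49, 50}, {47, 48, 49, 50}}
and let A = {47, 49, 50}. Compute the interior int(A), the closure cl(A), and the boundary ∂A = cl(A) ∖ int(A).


int(A) = {47, 49, 50}, cl(A) = {47, 48, 49, 50}, ∂A = {48}.

Closed sets in (X, τ) are complements of opens:
  closed(X, τ) = {∅, {48}, {49}, {47, 48}, {48, 49}, {48, 50}, {47, 48, 49}, {47, 48, 50}, {48, 49, 50}, {47, 48, 49, 50}}.
int(A) = ⋃ {U ∈ τ : U ⊆ A}. Opens contained in A: ∅, {47}, {49}, {50}, {47, 49}, {47, 50}, {49, 50}, {47, 49, 50}.
Taking the union of these: int(A) = {47, 49, 50}.
cl(A) = ⋂ {C closed : A ⊆ C}. Closed sets containing A: {47, 48, 49, 50}.
Intersecting these: cl(A) = {47, 48, 49, 50}.
∂A = cl(A) ∖ int(A) = {47, 48, 49, 50} ∖ {47, 49, 50} = {48}.


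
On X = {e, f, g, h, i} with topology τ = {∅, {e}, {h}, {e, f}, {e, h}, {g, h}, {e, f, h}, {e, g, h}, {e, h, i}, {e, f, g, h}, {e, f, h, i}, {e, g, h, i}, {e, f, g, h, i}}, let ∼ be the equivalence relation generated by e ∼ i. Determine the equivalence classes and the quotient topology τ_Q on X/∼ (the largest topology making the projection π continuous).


X/∼ = {[e=i], [f], [g], [h]}; |τ_Q| = 7.

Equivalence classes: [e=i], [f], [g], [h].
Quotient map π: X → X/∼ sends e ↦ [e=i], f ↦ [f], g ↦ [g], h ↦ [h], i ↦ [e=i].
For each subset V ⊆ X/∼, compute π^{-1}(V) ⊆ X and check whether π^{-1}(V) ∈ τ. V is open in τ_Q iff π^{-1}(V) ∈ τ.
  V = {}: π^{-1}(V) = ∅ ∈ τ ✓.
  V = {[e=i]}: π^{-1}(V) = {e, i} ∉ τ ✗.
  V = {[f]}: π^{-1}(V) = {f} ∉ τ ✗.
  V = {[e=i], [f]}: π^{-1}(V) = {e, f, i} ∉ τ ✗.
  V = {[g]}: π^{-1}(V) = {g} ∉ τ ✗.
  V = {[e=i], [g]}: π^{-1}(V) = {e, g, i} ∉ τ ✗.
  V = {[f], [g]}: π^{-1}(V) = {f, g} ∉ τ ✗.
  V = {[e=i], [f], [g]}: π^{-1}(V) = {e, f, g, i} ∉ τ ✗.
  V = {[h]}: π^{-1}(V) = {h} ∈ τ ✓.
  V = {[e=i], [h]}: π^{-1}(V) = {e, h, i} ∈ τ ✓.
  V = {[f], [h]}: π^{-1}(V) = {f, h} ∉ τ ✗.
  V = {[e=i], [f], [h]}: π^{-1}(V) = {e, f, h, i} ∈ τ ✓.
  V = {[g], [h]}: π^{-1}(V) = {g, h} ∈ τ ✓.
  V = {[e=i], [g], [h]}: π^{-1}(V) = {e, g, h, i} ∈ τ ✓.
  V = {[f], [g], [h]}: π^{-1}(V) = {f, g, h} ∉ τ ✗.
  V = {[e=i], [f], [g], [h]}: π^{-1}(V) = {e, f, g, h, i} ∈ τ ✓.
Open sets in the quotient: τ_Q = {{}, {[h]}, {[e=i], [h]}, {[e=i], [f], [h]}, {[g], [h]}, {[e=i], [g], [h]}, {[e=i], [f], [g], [h]}} (7 elements).


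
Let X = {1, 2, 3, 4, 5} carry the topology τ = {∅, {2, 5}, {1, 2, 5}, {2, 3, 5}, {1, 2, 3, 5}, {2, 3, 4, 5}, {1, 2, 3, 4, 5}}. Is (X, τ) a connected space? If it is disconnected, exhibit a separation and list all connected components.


(X, τ) is connected.

Find clopen sets (U ∈ τ with X ∖ U ∈ τ):
  U = ∅, X ∖ U = {1, 2, 3, 4, 5} — both open, so U is clopen.
  U = {1, 2, 3, 4, 5}, X ∖ U = ∅ — both open, so U is clopen.
Only trivial clopens (∅ and X) exist, so (X, τ) is connected.
Compute connected components by grouping points that agree on all clopens:
  component: {1, 2, 3, 4, 5}


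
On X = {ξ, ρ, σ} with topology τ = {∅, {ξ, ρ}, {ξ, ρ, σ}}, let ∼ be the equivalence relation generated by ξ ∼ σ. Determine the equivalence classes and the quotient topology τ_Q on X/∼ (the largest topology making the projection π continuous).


X/∼ = {[ξ=σ], [ρ]}; |τ_Q| = 2.

Equivalence classes: [ξ=σ], [ρ].
Quotient map π: X → X/∼ sends ξ ↦ [ξ=σ], ρ ↦ [ρ], σ ↦ [ξ=σ].
For each subset V ⊆ X/∼, compute π^{-1}(V) ⊆ X and check whether π^{-1}(V) ∈ τ. V is open in τ_Q iff π^{-1}(V) ∈ τ.
  V = {}: π^{-1}(V) = ∅ ∈ τ ✓.
  V = {[ξ=σ]}: π^{-1}(V) = {ξ, σ} ∉ τ ✗.
  V = {[ρ]}: π^{-1}(V) = {ρ} ∉ τ ✗.
  V = {[ξ=σ], [ρ]}: π^{-1}(V) = {ξ, ρ, σ} ∈ τ ✓.
Open sets in the quotient: τ_Q = {{}, {[ξ=σ], [ρ]}} (2 elements).


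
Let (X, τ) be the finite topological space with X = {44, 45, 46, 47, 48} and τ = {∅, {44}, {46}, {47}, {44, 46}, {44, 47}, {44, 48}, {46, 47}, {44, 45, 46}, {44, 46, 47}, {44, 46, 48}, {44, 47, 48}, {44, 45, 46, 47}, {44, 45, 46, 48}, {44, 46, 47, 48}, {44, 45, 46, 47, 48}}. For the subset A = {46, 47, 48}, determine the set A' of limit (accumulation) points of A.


A' = {45}

For each x ∈ X, list the open sets U ∈ τ with x ∈ U, then check whether U ∩ (A ∖ {x}) ≠ ∅ for every such U.
  x = 44: open {44} ∋ x has {44} ∩ (A ∖ {44}) = ∅, so x is NOT a limit point.
  x = 45: opens ∋ x are {44, 45, 46}, {44, 45, 46, 47}, {44, 45, 46, 48}, {44, 45, 46, 47, 48}; each meets A ∖ {45}, so x IS a limit point.
  x = 46: open {46} ∋ x has {46} ∩ (A ∖ {46}) = ∅, so x is NOT a limit point.
  x = 47: open {47} ∋ x has {47} ∩ (A ∖ {47}) = ∅, so x is NOT a limit point.
  x = 48: open {44, 48} ∋ x has {44, 48} ∩ (A ∖ {48}) = ∅, so x is NOT a limit point.
Collecting: A' = {45}.


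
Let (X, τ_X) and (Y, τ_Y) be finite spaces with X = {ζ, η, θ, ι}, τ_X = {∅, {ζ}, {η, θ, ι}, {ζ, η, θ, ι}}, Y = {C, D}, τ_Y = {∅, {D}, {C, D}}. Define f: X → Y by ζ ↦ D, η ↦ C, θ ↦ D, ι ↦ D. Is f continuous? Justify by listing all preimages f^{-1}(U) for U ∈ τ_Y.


f is NOT continuous.

Compute f^{-1}(U) for each U ∈ τ_Y:
  U = ∅: f^{-1}(U) = ∅ ∈ τ_X ✓.
  U = {D}: f^{-1}(U) = {ζ, θ, ι} ∉ τ_X ✗.
  U = {C, D}: f^{-1}(U) = {ζ, η, θ, ι} ∈ τ_X ✓.
Found U = {D} with f^{-1}(U) = {ζ, θ, ι} not in τ_X. Therefore f is NOT continuous.


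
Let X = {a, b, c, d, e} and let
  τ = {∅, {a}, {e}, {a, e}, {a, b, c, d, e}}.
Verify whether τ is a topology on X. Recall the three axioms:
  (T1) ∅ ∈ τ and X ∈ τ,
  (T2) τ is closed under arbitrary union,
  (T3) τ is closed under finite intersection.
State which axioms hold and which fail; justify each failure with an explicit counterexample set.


τ IS a topology on X.

Axiom (T1): ∅ ∈ τ? Yes; X ∈ τ? Yes.
Axiom (T2/T3): check pairwise unions and intersections of members of τ.
All pairwise intersections and unions checked — each lies in τ. Therefore τ satisfies (T1), (T2), (T3): it IS a topology on X.


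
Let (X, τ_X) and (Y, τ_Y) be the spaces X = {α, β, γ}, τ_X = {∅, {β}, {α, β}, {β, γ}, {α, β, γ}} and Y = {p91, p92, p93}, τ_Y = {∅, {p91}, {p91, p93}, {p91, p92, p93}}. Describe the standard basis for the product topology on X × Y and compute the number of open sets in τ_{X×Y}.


Basis B = {∅ × ∅, {β} × {p91}, {α, β} × {p91}, {β} × {p91, p93}, {β, γ} × {p91}, {α, β, γ} × {p91}, {β} × {p91, p92, p93}, {α, β} × {p91, p93}, {β, γ} × {p91, p93}, {α, β} × {p91, p92, p93}, {α, β, γ} × {p91, p93}, {β, γ} × {p91, p92, p93}, {α, β, γ} × {p91, p92, p93}}; |τ_{X×Y}| = 30.

Enumerate products U × V with U ∈ τ_X, V ∈ τ_Y (deduplicated):
  ∅ × ∅ = {} (∅)
  {β} × {p91} = {(β,p91)}
  {α, β} × {p91} = {(α,p91), (β,p91)}
  {β} × {p91, p93} = {(β,p91), (β,p93)}
  {β, γ} × {p91} = {(β,p91), (γ,p91)}
  {α, β, γ} × {p91} = {(α,p91), (β,p91), (γ,p91)}
  {β} × {p91, p92, p93} = {(β,p91), (β,p92), (β,p93)}
  {α, β} × {p91, p93} = {(α,p91), (α,p93), (β,p91), (β,p93)}
  {β, γ} × {p91, p93} = {(β,p91), (β,p93), (γ,p91), (γ,p93)}
  {α, β} × {p91, p92, p93} = {(α,p91), (α,p92), (α,p93), (β,p91), (β,p92), (β,p93)}
  {α, β, γ} × {p91, p93} = {(α,p91), (α,p93), (β,p91), (β,p93), (γ,p91), (γ,p93)}
  {β, γ} × {p91, p92, p93} = {(β,p91), (β,p92), (β,p93), (γ,p91), (γ,p92), (γ,p93)}
  {α, β, γ} × {p91, p92, p93} = {(α,p91), (α,p92), (α,p93), (β,p91), (β,p92), (β,p93), (γ,p91), (γ,p92), (γ,p93)}
These 13 distinct sets form the basis B.
Close under arbitrary unions to get τ_{X×Y}; counting gives |τ_{X×Y}| = 30.


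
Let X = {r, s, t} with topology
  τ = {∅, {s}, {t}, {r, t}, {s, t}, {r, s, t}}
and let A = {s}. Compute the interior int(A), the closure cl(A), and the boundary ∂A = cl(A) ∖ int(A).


int(A) = {s}, cl(A) = {s}, ∂A = ∅.

Closed sets in (X, τ) are complements of opens:
  closed(X, τ) = {∅, {r}, {s}, {r, s}, {r, t}, {r, s, t}}.
int(A) = ⋃ {U ∈ τ : U ⊆ A}. Opens contained in A: ∅, {s}.
Taking the union of these: int(A) = {s}.
cl(A) = ⋂ {C closed : A ⊆ C}. Closed sets containing A: {s}, {r, s}, {r, s, t}.
Intersecting these: cl(A) = {s}.
∂A = cl(A) ∖ int(A) = {s} ∖ {s} = ∅.


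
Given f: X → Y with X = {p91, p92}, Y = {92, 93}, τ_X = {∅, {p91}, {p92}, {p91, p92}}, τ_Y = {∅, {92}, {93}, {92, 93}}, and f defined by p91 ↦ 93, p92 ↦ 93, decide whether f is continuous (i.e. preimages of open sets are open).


f IS continuous.

Compute f^{-1}(U) for each U ∈ τ_Y:
  U = ∅: f^{-1}(U) = ∅ ∈ τ_X ✓.
  U = {92}: f^{-1}(U) = ∅ ∈ τ_X ✓.
  U = {93}: f^{-1}(U) = {p91, p92} ∈ τ_X ✓.
  U = {92, 93}: f^{-1}(U) = {p91, p92} ∈ τ_X ✓.
Every preimage lies in τ_X, so f IS continuous.


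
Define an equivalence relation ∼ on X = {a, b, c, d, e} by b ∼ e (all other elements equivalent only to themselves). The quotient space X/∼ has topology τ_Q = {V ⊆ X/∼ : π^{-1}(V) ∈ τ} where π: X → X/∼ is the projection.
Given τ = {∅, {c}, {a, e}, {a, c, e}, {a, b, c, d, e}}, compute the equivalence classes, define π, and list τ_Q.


X/∼ = {[a], [b=e], [c], [d]}; |τ_Q| = 3.

Equivalence classes: [a], [b=e], [c], [d].
Quotient map π: X → X/∼ sends a ↦ [a], b ↦ [b=e], c ↦ [c], d ↦ [d], e ↦ [b=e].
For each subset V ⊆ X/∼, compute π^{-1}(V) ⊆ X and check whether π^{-1}(V) ∈ τ. V is open in τ_Q iff π^{-1}(V) ∈ τ.
  V = {}: π^{-1}(V) = ∅ ∈ τ ✓.
  V = {[a]}: π^{-1}(V) = {a} ∉ τ ✗.
  V = {[b=e]}: π^{-1}(V) = {b, e} ∉ τ ✗.
  V = {[a], [b=e]}: π^{-1}(V) = {a, b, e} ∉ τ ✗.
  V = {[c]}: π^{-1}(V) = {c} ∈ τ ✓.
  V = {[a], [c]}: π^{-1}(V) = {a, c} ∉ τ ✗.
  V = {[b=e], [c]}: π^{-1}(V) = {b, c, e} ∉ τ ✗.
  V = {[a], [b=e], [c]}: π^{-1}(V) = {a, b, c, e} ∉ τ ✗.
  V = {[d]}: π^{-1}(V) = {d} ∉ τ ✗.
  V = {[a], [d]}: π^{-1}(V) = {a, d} ∉ τ ✗.
  V = {[b=e], [d]}: π^{-1}(V) = {b, d, e} ∉ τ ✗.
  V = {[a], [b=e], [d]}: π^{-1}(V) = {a, b, d, e} ∉ τ ✗.
  V = {[c], [d]}: π^{-1}(V) = {c, d} ∉ τ ✗.
  V = {[a], [c], [d]}: π^{-1}(V) = {a, c, d} ∉ τ ✗.
  V = {[b=e], [c], [d]}: π^{-1}(V) = {b, c, d, e} ∉ τ ✗.
  V = {[a], [b=e], [c], [d]}: π^{-1}(V) = {a, b, c, d, e} ∈ τ ✓.
Open sets in the quotient: τ_Q = {{}, {[c]}, {[a], [b=e], [c], [d]}} (3 elements).


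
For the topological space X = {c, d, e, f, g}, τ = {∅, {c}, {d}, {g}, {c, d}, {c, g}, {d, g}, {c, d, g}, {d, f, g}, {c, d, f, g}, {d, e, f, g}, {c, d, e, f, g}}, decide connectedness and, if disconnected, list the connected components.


(X, τ) is disconnected; components = [{c}, {d, e, f, g}].

Find clopen sets (U ∈ τ with X ∖ U ∈ τ):
  U = ∅, X ∖ U = {c, d, e, f, g} — both open, so U is clopen.
  U = {c}, X ∖ U = {d, e, f, g} — both open, so U is clopen.
  U = {d, e, f, g}, X ∖ U = {c} — both open, so U is clopen.
  U = {c, d, e, f, g}, X ∖ U = ∅ — both open, so U is clopen.
Nontrivial clopen(s) exist: e.g. {c}. So (X, τ) is disconnected.
Compute connected components by grouping points that agree on all clopens:
  component: {c}
  component: {d, e, f, g}


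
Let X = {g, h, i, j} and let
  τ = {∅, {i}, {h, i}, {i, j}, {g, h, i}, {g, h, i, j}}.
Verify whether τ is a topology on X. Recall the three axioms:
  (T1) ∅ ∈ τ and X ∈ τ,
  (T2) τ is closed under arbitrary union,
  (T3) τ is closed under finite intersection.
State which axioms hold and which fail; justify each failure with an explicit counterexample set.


τ is NOT a topology on X.

Axiom (T1): ∅ ∈ τ? Yes; X ∈ τ? Yes.
Axiom (T2/T3): check pairwise unions and intersections of members of τ.
Counterexample for (T2): {h, i} ∪ {i, j} = {h, i, j} ∉ τ. Therefore τ is NOT a topology.


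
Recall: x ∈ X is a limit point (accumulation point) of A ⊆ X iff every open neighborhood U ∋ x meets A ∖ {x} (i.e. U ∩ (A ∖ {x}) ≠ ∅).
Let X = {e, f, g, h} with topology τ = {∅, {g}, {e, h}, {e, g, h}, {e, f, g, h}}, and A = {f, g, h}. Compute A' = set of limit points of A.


A' = {e, f}

For each x ∈ X, list the open sets U ∈ τ with x ∈ U, then check whether U ∩ (A ∖ {x}) ≠ ∅ for every such U.
  x = e: opens ∋ x are {e, h}, {e, g, h}, {e, f, g, h}; each meets A ∖ {e}, so x IS a limit point.
  x = f: opens ∋ x are {e, f, g, h}; each meets A ∖ {f}, so x IS a limit point.
  x = g: open {g} ∋ x has {g} ∩ (A ∖ {g}) = ∅, so x is NOT a limit point.
  x = h: open {e, h} ∋ x has {e, h} ∩ (A ∖ {h}) = ∅, so x is NOT a limit point.
Collecting: A' = {e, f}.


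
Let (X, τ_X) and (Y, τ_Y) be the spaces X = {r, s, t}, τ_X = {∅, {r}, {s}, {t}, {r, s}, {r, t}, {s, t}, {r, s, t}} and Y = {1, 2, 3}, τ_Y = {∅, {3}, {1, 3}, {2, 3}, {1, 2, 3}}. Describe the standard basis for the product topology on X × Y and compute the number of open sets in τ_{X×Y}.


Basis B = {∅ × ∅, {r} × {3}, {s} × {3}, {t} × {3}, {r} × {1, 3}, {r} × {2, 3}, {r, s} × {3}, {r, t} × {3}, {s} × {1, 3}, {s} × {2, 3}, {s, t} × {3}, {t} × {1, 3}, {t} × {2, 3}, {r} × {1, 2, 3}, {r, s, t} × {3}, {s} × {1, 2, 3}, {t} × {1, 2, 3}, {r, s} × {1, 3}, {r, t} × {1, 3}, {r, s} × {2, 3}, {r, t} × {2, 3}, {s, t} × {1, 3}, {s, t} × {2, 3}, {r, s} × {1, 2, 3}, {r, t} × {1, 2, 3}, {r, s, t} × {1, 3}, {r, s, t} × {2, 3}, {s, t} × {1, 2, 3}, {r, s, t} × {1, 2, 3}}; |τ_{X×Y}| = 125.

Enumerate products U × V with U ∈ τ_X, V ∈ τ_Y (deduplicated):
  ∅ × ∅ = {} (∅)
  {r} × {3} = {(r,3)}
  {s} × {3} = {(s,3)}
  {t} × {3} = {(t,3)}
  {r} × {1, 3} = {(r,1), (r,3)}
  {r} × {2, 3} = {(r,2), (r,3)}
  {r, s} × {3} = {(r,3), (s,3)}
  {r, t} × {3} = {(r,3), (t,3)}
  {s} × {1, 3} = {(s,1), (s,3)}
  {s} × {2, 3} = {(s,2), (s,3)}
  {s, t} × {3} = {(s,3), (t,3)}
  {t} × {1, 3} = {(t,1), (t,3)}
  {t} × {2, 3} = {(t,2), (t,3)}
  {r} × {1, 2, 3} = {(r,1), (r,2), (r,3)}
  {r, s, t} × {3} = {(r,3), (s,3), (t,3)}
  {s} × {1, 2, 3} = {(s,1), (s,2), (s,3)}
  {t} × {1, 2, 3} = {(t,1), (t,2), (t,3)}
  {r, s} × {1, 3} = {(r,1), (r,3), (s,1), (s,3)}
  {r, t} × {1, 3} = {(r,1), (r,3), (t,1), (t,3)}
  {r, s} × {2, 3} = {(r,2), (r,3), (s,2), (s,3)}
  {r, t} × {2, 3} = {(r,2), (r,3), (t,2), (t,3)}
  {s, t} × {1, 3} = {(s,1), (s,3), (t,1), (t,3)}
  {s, t} × {2, 3} = {(s,2), (s,3), (t,2), (t,3)}
  {r, s} × {1, 2, 3} = {(r,1), (r,2), (r,3), (s,1), (s,2), (s,3)}
  {r, t} × {1, 2, 3} = {(r,1), (r,2), (r,3), (t,1), (t,2), (t,3)}
  {r, s, t} × {1, 3} = {(r,1), (r,3), (s,1), (s,3), (t,1), (t,3)}
  {r, s, t} × {2, 3} = {(r,2), (r,3), (s,2), (s,3), (t,2), (t,3)}
  {s, t} × {1, 2, 3} = {(s,1), (s,2), (s,3), (t,1), (t,2), (t,3)}
  {r, s, t} × {1, 2, 3} = {(r,1), (r,2), (r,3), (s,1), (s,2), (s,3), (t,1), (t,2), (t,3)}
These 29 distinct sets form the basis B.
Close under arbitrary unions to get τ_{X×Y}; counting gives |τ_{X×Y}| = 125.


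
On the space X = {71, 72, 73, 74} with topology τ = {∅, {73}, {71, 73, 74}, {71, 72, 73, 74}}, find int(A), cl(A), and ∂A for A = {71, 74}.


int(A) = ∅, cl(A) = {71, 72, 74}, ∂A = {71, 72, 74}.

Closed sets in (X, τ) are complements of opens:
  closed(X, τ) = {∅, {72}, {71, 72, 74}, {71, 72, 73, 74}}.
int(A) = ⋃ {U ∈ τ : U ⊆ A}. Opens contained in A: ∅.
Taking the union of these: int(A) = ∅.
cl(A) = ⋂ {C closed : A ⊆ C}. Closed sets containing A: {71, 72, 74}, {71, 72, 73, 74}.
Intersecting these: cl(A) = {71, 72, 74}.
∂A = cl(A) ∖ int(A) = {71, 72, 74} ∖ ∅ = {71, 72, 74}.


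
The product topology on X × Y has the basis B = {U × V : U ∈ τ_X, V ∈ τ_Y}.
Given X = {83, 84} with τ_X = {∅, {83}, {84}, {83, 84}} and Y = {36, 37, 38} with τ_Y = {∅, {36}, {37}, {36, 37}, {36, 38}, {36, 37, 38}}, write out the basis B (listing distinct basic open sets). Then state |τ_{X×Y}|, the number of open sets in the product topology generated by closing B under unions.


Basis B = {∅ × ∅, {83} × {36}, {83} × {37}, {84} × {36}, {84} × {37}, {83} × {36, 37}, {83} × {36, 38}, {83, 84} × {36}, {83, 84} × {37}, {84} × {36, 37}, {84} × {36, 38}, {83} × {36, 37, 38}, {84} × {36, 37, 38}, {83, 84} × {36, 37}, {83, 84} × {36, 38}, {83, 84} × {36, 37, 38}}; |τ_{X×Y}| = 36.

Enumerate products U × V with U ∈ τ_X, V ∈ τ_Y (deduplicated):
  ∅ × ∅ = {} (∅)
  {83} × {36} = {(83,36)}
  {83} × {37} = {(83,37)}
  {84} × {36} = {(84,36)}
  {84} × {37} = {(84,37)}
  {83} × {36, 37} = {(83,36), (83,37)}
  {83} × {36, 38} = {(83,36), (83,38)}
  {83, 84} × {36} = {(83,36), (84,36)}
  {83, 84} × {37} = {(83,37), (84,37)}
  {84} × {36, 37} = {(84,36), (84,37)}
  {84} × {36, 38} = {(84,36), (84,38)}
  {83} × {36, 37, 38} = {(83,36), (83,37), (83,38)}
  {84} × {36, 37, 38} = {(84,36), (84,37), (84,38)}
  {83, 84} × {36, 37} = {(83,36), (83,37), (84,36), (84,37)}
  {83, 84} × {36, 38} = {(83,36), (83,38), (84,36), (84,38)}
  {83, 84} × {36, 37, 38} = {(83,36), (83,37), (83,38), (84,36), (84,37), (84,38)}
These 16 distinct sets form the basis B.
Close under arbitrary unions to get τ_{X×Y}; counting gives |τ_{X×Y}| = 36.


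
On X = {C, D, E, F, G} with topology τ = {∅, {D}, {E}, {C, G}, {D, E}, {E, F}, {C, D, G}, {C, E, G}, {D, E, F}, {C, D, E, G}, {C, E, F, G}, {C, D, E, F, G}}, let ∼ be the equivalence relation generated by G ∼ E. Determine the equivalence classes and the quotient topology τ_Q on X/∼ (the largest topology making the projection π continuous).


X/∼ = {[C], [D], [E=G], [F]}; |τ_Q| = 6.

Equivalence classes: [C], [D], [E=G], [F].
Quotient map π: X → X/∼ sends C ↦ [C], D ↦ [D], E ↦ [E=G], F ↦ [F], G ↦ [E=G].
For each subset V ⊆ X/∼, compute π^{-1}(V) ⊆ X and check whether π^{-1}(V) ∈ τ. V is open in τ_Q iff π^{-1}(V) ∈ τ.
  V = {}: π^{-1}(V) = ∅ ∈ τ ✓.
  V = {[C]}: π^{-1}(V) = {C} ∉ τ ✗.
  V = {[D]}: π^{-1}(V) = {D} ∈ τ ✓.
  V = {[C], [D]}: π^{-1}(V) = {C, D} ∉ τ ✗.
  V = {[E=G]}: π^{-1}(V) = {E, G} ∉ τ ✗.
  V = {[C], [E=G]}: π^{-1}(V) = {C, E, G} ∈ τ ✓.
  V = {[D], [E=G]}: π^{-1}(V) = {D, E, G} ∉ τ ✗.
  V = {[C], [D], [E=G]}: π^{-1}(V) = {C, D, E, G} ∈ τ ✓.
  V = {[F]}: π^{-1}(V) = {F} ∉ τ ✗.
  V = {[C], [F]}: π^{-1}(V) = {C, F} ∉ τ ✗.
  V = {[D], [F]}: π^{-1}(V) = {D, F} ∉ τ ✗.
  V = {[C], [D], [F]}: π^{-1}(V) = {C, D, F} ∉ τ ✗.
  V = {[E=G], [F]}: π^{-1}(V) = {E, F, G} ∉ τ ✗.
  V = {[C], [E=G], [F]}: π^{-1}(V) = {C, E, F, G} ∈ τ ✓.
  V = {[D], [E=G], [F]}: π^{-1}(V) = {D, E, F, G} ∉ τ ✗.
  V = {[C], [D], [E=G], [F]}: π^{-1}(V) = {C, D, E, F, G} ∈ τ ✓.
Open sets in the quotient: τ_Q = {{}, {[D]}, {[C], [E=G]}, {[C], [D], [E=G]}, {[C], [E=G], [F]}, {[C], [D], [E=G], [F]}} (6 elements).
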